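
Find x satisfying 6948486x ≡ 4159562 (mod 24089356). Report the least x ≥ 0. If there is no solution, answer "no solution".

5346479

First find gcd(6948486, 24089356):
24089356 = 3·6948486 + 3243898
6948486 = 2·3243898 + 460690
3243898 = 7·460690 + 19068
460690 = 24·19068 + 3058
19068 = 6·3058 + 720
3058 = 4·720 + 178
720 = 4·178 + 8
178 = 22·8 + 2
8 = 4·2 + 0
gcd = 2 and 2 | 4159562, so solutions exist. Divide through by 2: 3474243x ≡ 2079781 (mod 12044678).
Now find 3474243⁻¹ mod 12044678:
12044678 = 3·3474243 + 1621949
3474243 = 2·1621949 + 230345
1621949 = 7·230345 + 9534
230345 = 24·9534 + 1529
9534 = 6·1529 + 360
1529 = 4·360 + 89
360 = 4·89 + 4
89 = 22·4 + 1
4 = 4·1 + 0
Back-substitute:
1 = 89 − 22·4
1 = −22·360 + 89·89
1 = 89·1529 − 378·360
1 = −378·9534 + 2357·1529
1 = 2357·230345 − 56946·9534
1 = −56946·1621949 + 400979·230345
1 = 400979·3474243 − 858904·1621949
1 = −858904·12044678 + 2977691·3474243
So 3474243⁻¹ ≡ 2977691 (mod 12044678).
Then x ≡ 2977691·2079781 ≡ 5346479 (mod 12044678); the smallest non-negative solution is x = 5346479.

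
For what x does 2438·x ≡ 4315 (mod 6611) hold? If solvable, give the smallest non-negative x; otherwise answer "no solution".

First find gcd(2438, 6611):
6611 = 2*2438 + 1735
2438 = 1*1735 + 703
1735 = 2*703 + 329
703 = 2*329 + 45
329 = 7*45 + 14
45 = 3*14 + 3
14 = 4*3 + 2
3 = 1*2 + 1
2 = 2*1 + 0
gcd = 1, so a unique solution mod 6611 exists.
Back-substitute for the Bézout coefficients:
1 = 3 − 2
1 = −14 + 5·3
1 = 5·45 − 16·14
1 = −16·329 + 117·45
1 = 117·703 − 250·329
1 = −250·1735 + 617·703
1 = 617·2438 − 867·1735
1 = −867·6611 + 2351·2438
So 2438·(2351) ≡ 1 (mod 6611), giving 2438⁻¹ ≡ 2351.
x ≡ 2438⁻¹·4315 ≡ 2351·4315 ≡ 3291 (mod 6611).

3291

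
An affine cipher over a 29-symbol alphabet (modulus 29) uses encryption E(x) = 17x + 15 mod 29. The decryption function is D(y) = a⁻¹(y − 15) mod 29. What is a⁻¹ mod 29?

gcd(29, 17) by repeated division:
29 = 1×17 + 12
17 = 1×12 + 5
12 = 2×5 + 2
5 = 2×2 + 1
2 = 2×1 + 0
Since gcd(17, 29) = 1, back-substitute to write 1 as a combination:
1 = 5 − 2·2
1 = −2·12 + 5·5
1 = 5·17 − 7·12
1 = −7·29 + 12·17
So 17·12 ≡ 1 (mod 29).

12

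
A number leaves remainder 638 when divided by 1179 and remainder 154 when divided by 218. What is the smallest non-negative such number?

54872

Write x = 638 + 1179·k. Then 1179·k ≡ 154 − 638 ≡ 170 (mod 218).
Need 1179⁻¹ mod 218. Extended Euclid on (218, 89):
218 = 2×89 + 40
89 = 2×40 + 9
40 = 4×9 + 4
9 = 2×4 + 1
4 = 4×1 + 0
Back-substitute:
1 = 9 − 2·4
1 = −2·40 + 9·9
1 = 9·89 − 20·40
1 = −20·218 + 49·89
1179⁻¹ ≡ 49 (mod 218), so k ≡ 49·170 ≡ 46 (mod 218).
x = 638 + 1179·46 = 54872.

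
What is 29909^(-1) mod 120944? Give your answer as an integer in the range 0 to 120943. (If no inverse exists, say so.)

67037

Apply the Euclidean algorithm to 120944 and 29909:
120944 = 4·29909 + 1308
29909 = 22·1308 + 1133
1308 = 1·1133 + 175
1133 = 6·175 + 83
175 = 2·83 + 9
83 = 9·9 + 2
9 = 4·2 + 1
2 = 2·1 + 0
The gcd is 1. Working backward:
1 = 9 − 4·2
1 = −4·83 + 37·9
1 = 37·175 − 78·83
1 = −78·1133 + 505·175
1 = 505·1308 − 583·1133
1 = −583·29909 + 13331·1308
1 = 13331·120944 − 53907·29909
Thus 29909·(-53907) ≡ 1 (mod 120944); reducing, -53907 mod 120944 = 67037.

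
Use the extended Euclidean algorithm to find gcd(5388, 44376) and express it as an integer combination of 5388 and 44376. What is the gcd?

Apply Euclid's algorithm to 44376 and 5388:
44376 = 8·5388 + 1272
5388 = 4·1272 + 300
1272 = 4·300 + 72
300 = 4·72 + 12
72 = 6·12 + 0
gcd(5388, 44376) = 12.
Express as a combination:
12 = 300 − 4·72
12 = −4·1272 + 17·300
12 = 17·5388 − 72·1272
12 = −72·44376 + 593·5388
So 12 = (-72)·44376 + (593)·5388.

12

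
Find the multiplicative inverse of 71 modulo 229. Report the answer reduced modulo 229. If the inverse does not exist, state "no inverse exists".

100

Run Euclid on (229, 71):
229 = 3×71 + 16
71 = 4×16 + 7
16 = 2×7 + 2
7 = 3×2 + 1
2 = 2×1 + 0
gcd = 1, so the inverse exists. Back-substitute:
1 = 7 − 3·2
1 = −3·16 + 7·7
1 = 7·71 − 31·16
1 = −31·229 + 100·71
So 71·100 ≡ 1 (mod 229).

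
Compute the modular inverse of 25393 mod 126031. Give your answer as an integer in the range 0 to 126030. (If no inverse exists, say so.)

64095

Apply the Euclidean algorithm to 126031 and 25393:
126031 = 4·25393 + 24459
25393 = 1·24459 + 934
24459 = 26·934 + 175
934 = 5·175 + 59
175 = 2·59 + 57
59 = 1·57 + 2
57 = 28·2 + 1
2 = 2·1 + 0
The gcd is 1. Working backward:
1 = 57 − 28·2
1 = −28·59 + 29·57
1 = 29·175 − 86·59
1 = −86·934 + 459·175
1 = 459·24459 − 12020·934
1 = −12020·25393 + 12479·24459
1 = 12479·126031 − 61936·25393
Thus 25393·(-61936) ≡ 1 (mod 126031); reducing, -61936 mod 126031 = 64095.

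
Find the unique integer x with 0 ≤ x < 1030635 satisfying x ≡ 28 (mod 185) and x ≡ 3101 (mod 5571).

905603

Write x = 28 + 185·k. Then 185·k ≡ 3101 − 28 ≡ 3073 (mod 5571).
Need 185⁻¹ mod 5571. Extended Euclid on (5571, 185):
5571 = 30·185 + 21
185 = 8·21 + 17
21 = 1·17 + 4
17 = 4·4 + 1
4 = 4·1 + 0
Back-substitute:
1 = 17 − 4·4
1 = −4·21 + 5·17
1 = 5·185 − 44·21
1 = −44·5571 + 1325·185
185⁻¹ ≡ 1325 (mod 5571), so k ≡ 1325·3073 ≡ 4895 (mod 5571).
x = 28 + 185·4895 = 905603.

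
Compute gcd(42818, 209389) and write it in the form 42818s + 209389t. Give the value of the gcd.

1

Apply Euclid's algorithm to 209389 and 42818:
209389 = 4×42818 + 38117
42818 = 1×38117 + 4701
38117 = 8×4701 + 509
4701 = 9×509 + 120
509 = 4×120 + 29
120 = 4×29 + 4
29 = 7×4 + 1
4 = 4×1 + 0
gcd(42818, 209389) = 1.
Working backward:
1 = 29 − 7·4
1 = −7·120 + 29·29
1 = 29·509 − 123·120
1 = −123·4701 + 1136·509
1 = 1136·38117 − 9211·4701
1 = −9211·42818 + 10347·38117
1 = 10347·209389 − 50599·42818
So 1 = (10347)·209389 + (-50599)·42818.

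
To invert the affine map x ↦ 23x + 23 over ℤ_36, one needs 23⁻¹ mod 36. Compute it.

11

Run Euclid on (36, 23):
36 = 1·23 + 13
23 = 1·13 + 10
13 = 1·10 + 3
10 = 3·3 + 1
3 = 3·1 + 0
gcd = 1, so the inverse exists. Back-substitute:
1 = 10 − 3·3
1 = −3·13 + 4·10
1 = 4·23 − 7·13
1 = −7·36 + 11·23
So 23·11 ≡ 1 (mod 36).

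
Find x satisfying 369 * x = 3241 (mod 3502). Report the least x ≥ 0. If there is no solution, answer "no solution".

First find gcd(369, 3502):
3502 = 9*369 + 181
369 = 2*181 + 7
181 = 25*7 + 6
7 = 1*6 + 1
6 = 6*1 + 0
gcd = 1, so a unique solution mod 3502 exists.
Back-substitute for the Bézout coefficients:
1 = 7 − 6
1 = −181 + 26·7
1 = 26·369 − 53·181
1 = −53·3502 + 503·369
So 369·(503) ≡ 1 (mod 3502), giving 369⁻¹ ≡ 503.
x ≡ 369⁻¹·3241 ≡ 503·3241 ≡ 1793 (mod 3502).

1793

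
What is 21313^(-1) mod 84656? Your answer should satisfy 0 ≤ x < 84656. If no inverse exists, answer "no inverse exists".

Apply the Euclidean algorithm to 84656 and 21313:
84656 = 3·21313 + 20717
21313 = 1·20717 + 596
20717 = 34·596 + 453
596 = 1·453 + 143
453 = 3·143 + 24
143 = 5·24 + 23
24 = 1·23 + 1
23 = 23·1 + 0
gcd = 1, so the inverse exists. Back-substitute:
1 = 24 − 23
1 = −143 + 6·24
1 = 6·453 − 19·143
1 = −19·596 + 25·453
1 = 25·20717 − 869·596
1 = −869·21313 + 894·20717
1 = 894·84656 − 3551·21313
So 21313·(-3551) ≡ 1 (mod 84656), and -3551 ≡ 81105 (mod 84656).

81105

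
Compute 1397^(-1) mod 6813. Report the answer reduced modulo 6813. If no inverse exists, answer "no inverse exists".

gcd(6813, 1397) by repeated division:
6813 = 4*1397 + 1225
1397 = 1*1225 + 172
1225 = 7*172 + 21
172 = 8*21 + 4
21 = 5*4 + 1
4 = 4*1 + 0
The gcd is 1. Working backward:
1 = 21 − 5·4
1 = −5·172 + 41·21
1 = 41·1225 − 292·172
1 = −292·1397 + 333·1225
1 = 333·6813 − 1624·1397
Hence 1397⁻¹ ≡ -1624 ≡ 5189 (mod 6813).

5189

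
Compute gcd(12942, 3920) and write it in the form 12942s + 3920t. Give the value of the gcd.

Apply Euclid's algorithm to 12942 and 3920:
12942 = 3×3920 + 1182
3920 = 3×1182 + 374
1182 = 3×374 + 60
374 = 6×60 + 14
60 = 4×14 + 4
14 = 3×4 + 2
4 = 2×2 + 0
gcd(12942, 3920) = 2.
Working backward:
2 = 14 − 3·4
2 = −3·60 + 13·14
2 = 13·374 − 81·60
2 = −81·1182 + 256·374
2 = 256·3920 − 849·1182
2 = −849·12942 + 2803·3920
So 2 = (-849)·12942 + (2803)·3920.

2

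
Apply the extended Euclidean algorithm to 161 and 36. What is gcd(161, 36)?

Repeated division:
161 = 4*36 + 17
36 = 2*17 + 2
17 = 8*2 + 1
2 = 2*1 + 0
gcd(161, 36) = 1.
Back-substituting:
1 = 17 − 8·2
1 = −8·36 + 17·17
1 = 17·161 − 76·36
So 1 = (17)·161 + (-76)·36.

1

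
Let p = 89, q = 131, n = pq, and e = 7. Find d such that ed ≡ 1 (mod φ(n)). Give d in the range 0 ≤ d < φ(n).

4903

φ(n) = (p−1)(q−1) = 88·130 = 11440.
Need d with 7·d ≡ 1 (mod 11440). Apply the extended Euclidean algorithm:
11440 = 1634·7 + 2
7 = 3·2 + 1
2 = 2·1 + 0
Back-substitute:
1 = 7 − 3·2
1 = −3·11440 + 4903·7
So 7·4903 ≡ 1 (mod 11440), hence d = 4903.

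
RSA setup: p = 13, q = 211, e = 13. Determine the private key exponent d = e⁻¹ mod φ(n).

φ(n) = (p−1)(q−1) = 12·210 = 2520.
Need d with 13·d ≡ 1 (mod 2520). Apply the extended Euclidean algorithm:
2520 = 193*13 + 11
13 = 1*11 + 2
11 = 5*2 + 1
2 = 2*1 + 0
Back-substitute:
1 = 11 − 5·2
1 = −5·13 + 6·11
1 = 6·2520 − 1163·13
So 13·(-1163) ≡ 1 (mod 2520), hence d ≡ -1163 ≡ 1357 (mod 2520).

1357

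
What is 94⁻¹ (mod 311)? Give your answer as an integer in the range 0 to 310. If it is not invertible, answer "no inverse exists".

268

Apply the Euclidean algorithm to 311 and 94:
311 = 3×94 + 29
94 = 3×29 + 7
29 = 4×7 + 1
7 = 7×1 + 0
gcd = 1, so the inverse exists. Back-substitute:
1 = 29 − 4·7
1 = −4·94 + 13·29
1 = 13·311 − 43·94
Hence 94⁻¹ ≡ -43 ≡ 268 (mod 311).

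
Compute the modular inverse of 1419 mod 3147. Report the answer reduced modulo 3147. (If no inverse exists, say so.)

no inverse exists

Euclidean algorithm on 3147, 1419:
3147 = 2*1419 + 309
1419 = 4*309 + 183
309 = 1*183 + 126
183 = 1*126 + 57
126 = 2*57 + 12
57 = 4*12 + 9
12 = 1*9 + 3
9 = 3*3 + 0
The gcd is 3, not 1, hence no inverse exists.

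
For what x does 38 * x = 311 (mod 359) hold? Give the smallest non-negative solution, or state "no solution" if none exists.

131

First find gcd(38, 359):
359 = 9×38 + 17
38 = 2×17 + 4
17 = 4×4 + 1
4 = 4×1 + 0
gcd = 1, so a unique solution mod 359 exists.
Back-substitute for the Bézout coefficients:
1 = 17 − 4·4
1 = −4·38 + 9·17
1 = 9·359 − 85·38
So 38·(-85) ≡ 1 (mod 359), giving 38⁻¹ ≡ 274.
x ≡ 38⁻¹·311 ≡ 274·311 ≡ 131 (mod 359).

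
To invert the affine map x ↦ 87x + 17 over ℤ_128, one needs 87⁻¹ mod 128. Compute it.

103

Apply the Euclidean algorithm to 128 and 87:
128 = 1×87 + 41
87 = 2×41 + 5
41 = 8×5 + 1
5 = 5×1 + 0
gcd = 1, so the inverse exists. Back-substitute:
1 = 41 − 8·5
1 = −8·87 + 17·41
1 = 17·128 − 25·87
Thus 87·(-25) ≡ 1 (mod 128); reducing, -25 mod 128 = 103.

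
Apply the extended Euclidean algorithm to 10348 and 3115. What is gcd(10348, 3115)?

Euclidean algorithm:
10348 = 3·3115 + 1003
3115 = 3·1003 + 106
1003 = 9·106 + 49
106 = 2·49 + 8
49 = 6·8 + 1
8 = 8·1 + 0
gcd(10348, 3115) = 1.
Back-substituting:
1 = 49 − 6·8
1 = −6·106 + 13·49
1 = 13·1003 − 123·106
1 = −123·3115 + 382·1003
1 = 382·10348 − 1269·3115
So 1 = (382)·10348 + (-1269)·3115.

1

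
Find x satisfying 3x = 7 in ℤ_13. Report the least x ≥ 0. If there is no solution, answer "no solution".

11

First find gcd(3, 13):
13 = 4*3 + 1
3 = 3*1 + 0
gcd = 1, so a unique solution mod 13 exists.
Back-substitute for the Bézout coefficients:
1 = 13 − 4·3
So 3·(-4) ≡ 1 (mod 13), giving 3⁻¹ ≡ 9.
x ≡ 3⁻¹·7 ≡ 9·7 ≡ 11 (mod 13).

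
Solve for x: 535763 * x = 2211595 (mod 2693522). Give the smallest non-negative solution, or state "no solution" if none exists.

2194431

First find gcd(535763, 2693522):
2693522 = 5*535763 + 14707
535763 = 36*14707 + 6311
14707 = 2*6311 + 2085
6311 = 3*2085 + 56
2085 = 37*56 + 13
56 = 4*13 + 4
13 = 3*4 + 1
4 = 4*1 + 0
gcd = 1, so a unique solution mod 2693522 exists.
Back-substitute for the Bézout coefficients:
1 = 13 − 3·4
1 = −3·56 + 13·13
1 = 13·2085 − 484·56
1 = −484·6311 + 1465·2085
1 = 1465·14707 − 3414·6311
1 = −3414·535763 + 124369·14707
1 = 124369·2693522 − 625259·535763
So 535763·(-625259) ≡ 1 (mod 2693522), giving 535763⁻¹ ≡ 2068263.
x ≡ 535763⁻¹·2211595 ≡ 2068263·2211595 ≡ 2194431 (mod 2693522).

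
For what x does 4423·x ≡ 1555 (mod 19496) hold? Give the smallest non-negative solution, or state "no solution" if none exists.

3725

First find gcd(4423, 19496):
19496 = 4*4423 + 1804
4423 = 2*1804 + 815
1804 = 2*815 + 174
815 = 4*174 + 119
174 = 1*119 + 55
119 = 2*55 + 9
55 = 6*9 + 1
9 = 9*1 + 0
gcd = 1, so a unique solution mod 19496 exists.
Back-substitute for the Bézout coefficients:
1 = 55 − 6·9
1 = −6·119 + 13·55
1 = 13·174 − 19·119
1 = −19·815 + 89·174
1 = 89·1804 − 197·815
1 = −197·4423 + 483·1804
1 = 483·19496 − 2129·4423
So 4423·(-2129) ≡ 1 (mod 19496), giving 4423⁻¹ ≡ 17367.
x ≡ 4423⁻¹·1555 ≡ 17367·1555 ≡ 3725 (mod 19496).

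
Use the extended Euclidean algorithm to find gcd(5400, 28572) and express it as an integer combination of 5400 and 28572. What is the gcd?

Apply Euclid's algorithm to 28572 and 5400:
28572 = 5×5400 + 1572
5400 = 3×1572 + 684
1572 = 2×684 + 204
684 = 3×204 + 72
204 = 2×72 + 60
72 = 1×60 + 12
60 = 5×12 + 0
gcd(5400, 28572) = 12.
Back-substituting:
12 = 72 − 60
12 = −204 + 3·72
12 = 3·684 − 10·204
12 = −10·1572 + 23·684
12 = 23·5400 − 79·1572
12 = −79·28572 + 418·5400
So 12 = (-79)·28572 + (418)·5400.

12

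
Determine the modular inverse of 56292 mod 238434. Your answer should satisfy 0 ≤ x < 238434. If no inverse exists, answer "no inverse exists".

Euclidean algorithm on 238434, 56292:
238434 = 4×56292 + 13266
56292 = 4×13266 + 3228
13266 = 4×3228 + 354
3228 = 9×354 + 42
354 = 8×42 + 18
42 = 2×18 + 6
18 = 3×6 + 0
Since gcd = 6 > 1, 56292 is not a unit mod 238434.

no inverse exists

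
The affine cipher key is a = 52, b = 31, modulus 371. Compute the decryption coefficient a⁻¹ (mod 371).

Apply the Euclidean algorithm to 371 and 52:
371 = 7×52 + 7
52 = 7×7 + 3
7 = 2×3 + 1
3 = 3×1 + 0
Since gcd(52, 371) = 1, back-substitute to write 1 as a combination:
1 = 7 − 2·3
1 = −2·52 + 15·7
1 = 15·371 − 107·52
Thus 52·(-107) ≡ 1 (mod 371); reducing, -107 mod 371 = 264.

264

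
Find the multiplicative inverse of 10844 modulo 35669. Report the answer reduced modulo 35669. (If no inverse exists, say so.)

Apply the Euclidean algorithm to 35669 and 10844:
35669 = 3·10844 + 3137
10844 = 3·3137 + 1433
3137 = 2·1433 + 271
1433 = 5·271 + 78
271 = 3·78 + 37
78 = 2·37 + 4
37 = 9·4 + 1
4 = 4·1 + 0
Since gcd(10844, 35669) = 1, back-substitute to write 1 as a combination:
1 = 37 − 9·4
1 = −9·78 + 19·37
1 = 19·271 − 66·78
1 = −66·1433 + 349·271
1 = 349·3137 − 764·1433
1 = −764·10844 + 2641·3137
1 = 2641·35669 − 8687·10844
Thus 10844·(-8687) ≡ 1 (mod 35669); reducing, -8687 mod 35669 = 26982.

26982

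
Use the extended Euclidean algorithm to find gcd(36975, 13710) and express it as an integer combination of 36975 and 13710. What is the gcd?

15

Repeated division:
36975 = 2×13710 + 9555
13710 = 1×9555 + 4155
9555 = 2×4155 + 1245
4155 = 3×1245 + 420
1245 = 2×420 + 405
420 = 1×405 + 15
405 = 27×15 + 0
gcd(36975, 13710) = 15.
Back-substituting:
15 = 420 − 405
15 = −1245 + 3·420
15 = 3·4155 − 10·1245
15 = −10·9555 + 23·4155
15 = 23·13710 − 33·9555
15 = −33·36975 + 89·13710
So 15 = (-33)·36975 + (89)·13710.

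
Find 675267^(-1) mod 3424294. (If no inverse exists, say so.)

Extended Euclidean algorithm:
3424294 = 5×675267 + 47959
675267 = 14×47959 + 3841
47959 = 12×3841 + 1867
3841 = 2×1867 + 107
1867 = 17×107 + 48
107 = 2×48 + 11
48 = 4×11 + 4
11 = 2×4 + 3
4 = 1×3 + 1
3 = 3×1 + 0
The gcd is 1. Working backward:
1 = 4 − 3
1 = −11 + 3·4
1 = 3·48 − 13·11
1 = −13·107 + 29·48
1 = 29·1867 − 506·107
1 = −506·3841 + 1041·1867
1 = 1041·47959 − 12998·3841
1 = −12998·675267 + 183013·47959
1 = 183013·3424294 − 928063·675267
Hence 675267⁻¹ ≡ -928063 ≡ 2496231 (mod 3424294).

2496231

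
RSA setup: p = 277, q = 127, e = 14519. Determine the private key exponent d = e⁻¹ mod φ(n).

30479

φ(n) = (p−1)(q−1) = 276·126 = 34776.
Need d with 14519·d ≡ 1 (mod 34776). Apply the extended Euclidean algorithm:
34776 = 2×14519 + 5738
14519 = 2×5738 + 3043
5738 = 1×3043 + 2695
3043 = 1×2695 + 348
2695 = 7×348 + 259
348 = 1×259 + 89
259 = 2×89 + 81
89 = 1×81 + 8
81 = 10×8 + 1
8 = 8×1 + 0
Back-substitute:
1 = 81 − 10·8
1 = −10·89 + 11·81
1 = 11·259 − 32·89
1 = −32·348 + 43·259
1 = 43·2695 − 333·348
1 = −333·3043 + 376·2695
1 = 376·5738 − 709·3043
1 = −709·14519 + 1794·5738
1 = 1794·34776 − 4297·14519
So 14519·(-4297) ≡ 1 (mod 34776), hence d ≡ -4297 ≡ 30479 (mod 34776).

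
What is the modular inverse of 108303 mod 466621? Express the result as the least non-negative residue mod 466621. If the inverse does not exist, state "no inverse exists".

108104

gcd(466621, 108303) by repeated division:
466621 = 4×108303 + 33409
108303 = 3×33409 + 8076
33409 = 4×8076 + 1105
8076 = 7×1105 + 341
1105 = 3×341 + 82
341 = 4×82 + 13
82 = 6×13 + 4
13 = 3×4 + 1
4 = 4×1 + 0
gcd = 1, so the inverse exists. Back-substitute:
1 = 13 − 3·4
1 = −3·82 + 19·13
1 = 19·341 − 79·82
1 = −79·1105 + 256·341
1 = 256·8076 − 1871·1105
1 = −1871·33409 + 7740·8076
1 = 7740·108303 − 25091·33409
1 = −25091·466621 + 108104·108303
So 108303·108104 ≡ 1 (mod 466621).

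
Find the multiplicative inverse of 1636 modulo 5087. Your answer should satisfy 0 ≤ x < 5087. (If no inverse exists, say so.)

1222

Apply the Euclidean algorithm to 5087 and 1636:
5087 = 3*1636 + 179
1636 = 9*179 + 25
179 = 7*25 + 4
25 = 6*4 + 1
4 = 4*1 + 0
gcd = 1, so the inverse exists. Back-substitute:
1 = 25 − 6·4
1 = −6·179 + 43·25
1 = 43·1636 − 393·179
1 = −393·5087 + 1222·1636
So 1636·1222 ≡ 1 (mod 5087).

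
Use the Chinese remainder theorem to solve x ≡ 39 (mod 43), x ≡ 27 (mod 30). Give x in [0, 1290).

297

Write x = 39 + 43·k. Then 43·k ≡ 27 − 39 ≡ 18 (mod 30).
Need 43⁻¹ mod 30. Extended Euclid on (30, 13):
30 = 2*13 + 4
13 = 3*4 + 1
4 = 4*1 + 0
Back-substitute:
1 = 13 − 3·4
1 = −3·30 + 7·13
43⁻¹ ≡ 7 (mod 30), so k ≡ 7·18 ≡ 6 (mod 30).
x = 39 + 43·6 = 297.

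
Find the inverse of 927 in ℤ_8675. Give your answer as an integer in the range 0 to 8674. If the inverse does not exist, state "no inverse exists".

gcd(8675, 927) by repeated division:
8675 = 9*927 + 332
927 = 2*332 + 263
332 = 1*263 + 69
263 = 3*69 + 56
69 = 1*56 + 13
56 = 4*13 + 4
13 = 3*4 + 1
4 = 4*1 + 0
gcd = 1, so the inverse exists. Back-substitute:
1 = 13 − 3·4
1 = −3·56 + 13·13
1 = 13·69 − 16·56
1 = −16·263 + 61·69
1 = 61·332 − 77·263
1 = −77·927 + 215·332
1 = 215·8675 − 2012·927
So 927·(-2012) ≡ 1 (mod 8675), and -2012 ≡ 6663 (mod 8675).

6663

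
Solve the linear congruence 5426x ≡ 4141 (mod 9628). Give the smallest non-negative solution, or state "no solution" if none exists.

no solution

gcd(5426, 9628):
9628 = 1·5426 + 4202
5426 = 1·4202 + 1224
4202 = 3·1224 + 530
1224 = 2·530 + 164
530 = 3·164 + 38
164 = 4·38 + 12
38 = 3·12 + 2
12 = 6·2 + 0
gcd = 2, but 2 ∤ 4141, so the congruence has no solution.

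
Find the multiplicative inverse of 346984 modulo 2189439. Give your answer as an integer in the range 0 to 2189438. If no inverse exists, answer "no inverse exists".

643567

Extended Euclidean algorithm:
2189439 = 6·346984 + 107535
346984 = 3·107535 + 24379
107535 = 4·24379 + 10019
24379 = 2·10019 + 4341
10019 = 2·4341 + 1337
4341 = 3·1337 + 330
1337 = 4·330 + 17
330 = 19·17 + 7
17 = 2·7 + 3
7 = 2·3 + 1
3 = 3·1 + 0
Since gcd(346984, 2189439) = 1, back-substitute to write 1 as a combination:
1 = 7 − 2·3
1 = −2·17 + 5·7
1 = 5·330 − 97·17
1 = −97·1337 + 393·330
1 = 393·4341 − 1276·1337
1 = −1276·10019 + 2945·4341
1 = 2945·24379 − 7166·10019
1 = −7166·107535 + 31609·24379
1 = 31609·346984 − 101993·107535
1 = −101993·2189439 + 643567·346984
So 346984·643567 ≡ 1 (mod 2189439).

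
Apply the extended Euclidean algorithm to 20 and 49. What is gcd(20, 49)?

Repeated division:
49 = 2×20 + 9
20 = 2×9 + 2
9 = 4×2 + 1
2 = 2×1 + 0
gcd(20, 49) = 1.
Back-substituting:
1 = 9 − 4·2
1 = −4·20 + 9·9
1 = 9·49 − 22·20
So 1 = (9)·49 + (-22)·20.

1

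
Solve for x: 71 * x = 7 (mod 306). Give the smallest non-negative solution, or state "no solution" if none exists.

First find gcd(71, 306):
306 = 4·71 + 22
71 = 3·22 + 5
22 = 4·5 + 2
5 = 2·2 + 1
2 = 2·1 + 0
gcd = 1, so a unique solution mod 306 exists.
Back-substitute for the Bézout coefficients:
1 = 5 − 2·2
1 = −2·22 + 9·5
1 = 9·71 − 29·22
1 = −29·306 + 125·71
So 71·(125) ≡ 1 (mod 306), giving 71⁻¹ ≡ 125.
x ≡ 71⁻¹·7 ≡ 125·7 ≡ 263 (mod 306).

263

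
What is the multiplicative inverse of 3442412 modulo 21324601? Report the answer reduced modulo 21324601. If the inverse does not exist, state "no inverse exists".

Run Euclid on (21324601, 3442412):
21324601 = 6×3442412 + 670129
3442412 = 5×670129 + 91767
670129 = 7×91767 + 27760
91767 = 3×27760 + 8487
27760 = 3×8487 + 2299
8487 = 3×2299 + 1590
2299 = 1×1590 + 709
1590 = 2×709 + 172
709 = 4×172 + 21
172 = 8×21 + 4
21 = 5×4 + 1
4 = 4×1 + 0
Since gcd(3442412, 21324601) = 1, back-substitute to write 1 as a combination:
1 = 21 − 5·4
1 = −5·172 + 41·21
1 = 41·709 − 169·172
1 = −169·1590 + 379·709
1 = 379·2299 − 548·1590
1 = −548·8487 + 2023·2299
1 = 2023·27760 − 6617·8487
1 = −6617·91767 + 21874·27760
1 = 21874·670129 − 159735·91767
1 = −159735·3442412 + 820549·670129
1 = 820549·21324601 − 5083029·3442412
So 3442412·(-5083029) ≡ 1 (mod 21324601), and -5083029 ≡ 16241572 (mod 21324601).

16241572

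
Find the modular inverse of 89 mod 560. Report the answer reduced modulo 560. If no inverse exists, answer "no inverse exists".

Apply the Euclidean algorithm to 560 and 89:
560 = 6×89 + 26
89 = 3×26 + 11
26 = 2×11 + 4
11 = 2×4 + 3
4 = 1×3 + 1
3 = 3×1 + 0
gcd = 1, so the inverse exists. Back-substitute:
1 = 4 − 3
1 = −11 + 3·4
1 = 3·26 − 7·11
1 = −7·89 + 24·26
1 = 24·560 − 151·89
Hence 89⁻¹ ≡ -151 ≡ 409 (mod 560).

409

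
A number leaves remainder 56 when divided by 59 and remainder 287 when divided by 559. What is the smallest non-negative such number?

20411

Write x = 56 + 59·k. Then 59·k ≡ 287 − 56 ≡ 231 (mod 559).
Need 59⁻¹ mod 559. Extended Euclid on (559, 59):
559 = 9·59 + 28
59 = 2·28 + 3
28 = 9·3 + 1
3 = 3·1 + 0
Back-substitute:
1 = 28 − 9·3
1 = −9·59 + 19·28
1 = 19·559 − 180·59
59⁻¹ ≡ 379 (mod 559), so k ≡ 379·231 ≡ 345 (mod 559).
x = 56 + 59·345 = 20411.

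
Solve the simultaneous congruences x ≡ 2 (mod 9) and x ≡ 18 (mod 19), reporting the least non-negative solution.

Write x = 2 + 9·k. Then 9·k ≡ 18 − 2 ≡ 16 (mod 19).
Need 9⁻¹ mod 19. Extended Euclid on (19, 9):
19 = 2·9 + 1
9 = 9·1 + 0
Back-substitute:
1 = 19 − 2·9
9⁻¹ ≡ 17 (mod 19), so k ≡ 17·16 ≡ 6 (mod 19).
x = 2 + 9·6 = 56.

56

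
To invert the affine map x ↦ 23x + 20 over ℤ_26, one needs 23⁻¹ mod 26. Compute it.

gcd(26, 23) by repeated division:
26 = 1*23 + 3
23 = 7*3 + 2
3 = 1*2 + 1
2 = 2*1 + 0
Since gcd(23, 26) = 1, back-substitute to write 1 as a combination:
1 = 3 − 2
1 = −23 + 8·3
1 = 8·26 − 9·23
So 23·(-9) ≡ 1 (mod 26), and -9 ≡ 17 (mod 26).

17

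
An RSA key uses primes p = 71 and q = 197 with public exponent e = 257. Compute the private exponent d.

6513

φ(n) = (p−1)(q−1) = 70·196 = 13720.
Need d with 257·d ≡ 1 (mod 13720). Apply the extended Euclidean algorithm:
13720 = 53×257 + 99
257 = 2×99 + 59
99 = 1×59 + 40
59 = 1×40 + 19
40 = 2×19 + 2
19 = 9×2 + 1
2 = 2×1 + 0
Back-substitute:
1 = 19 − 9·2
1 = −9·40 + 19·19
1 = 19·59 − 28·40
1 = −28·99 + 47·59
1 = 47·257 − 122·99
1 = −122·13720 + 6513·257
So 257·6513 ≡ 1 (mod 13720), hence d = 6513.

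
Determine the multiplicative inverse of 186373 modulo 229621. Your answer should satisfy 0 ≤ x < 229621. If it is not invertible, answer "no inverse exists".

75505

Extended Euclidean algorithm:
229621 = 1×186373 + 43248
186373 = 4×43248 + 13381
43248 = 3×13381 + 3105
13381 = 4×3105 + 961
3105 = 3×961 + 222
961 = 4×222 + 73
222 = 3×73 + 3
73 = 24×3 + 1
3 = 3×1 + 0
Since gcd(186373, 229621) = 1, back-substitute to write 1 as a combination:
1 = 73 − 24·3
1 = −24·222 + 73·73
1 = 73·961 − 316·222
1 = −316·3105 + 1021·961
1 = 1021·13381 − 4400·3105
1 = −4400·43248 + 14221·13381
1 = 14221·186373 − 61284·43248
1 = −61284·229621 + 75505·186373
So 186373·75505 ≡ 1 (mod 229621).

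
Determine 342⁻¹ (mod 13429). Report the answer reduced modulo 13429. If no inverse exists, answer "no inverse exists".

9149

Extended Euclidean algorithm:
13429 = 39*342 + 91
342 = 3*91 + 69
91 = 1*69 + 22
69 = 3*22 + 3
22 = 7*3 + 1
3 = 3*1 + 0
gcd = 1, so the inverse exists. Back-substitute:
1 = 22 − 7·3
1 = −7·69 + 22·22
1 = 22·91 − 29·69
1 = −29·342 + 109·91
1 = 109·13429 − 4280·342
Hence 342⁻¹ ≡ -4280 ≡ 9149 (mod 13429).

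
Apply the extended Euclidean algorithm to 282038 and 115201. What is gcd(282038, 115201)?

1

Apply Euclid's algorithm to 282038 and 115201:
282038 = 2·115201 + 51636
115201 = 2·51636 + 11929
51636 = 4·11929 + 3920
11929 = 3·3920 + 169
3920 = 23·169 + 33
169 = 5·33 + 4
33 = 8·4 + 1
4 = 4·1 + 0
gcd(282038, 115201) = 1.
Working backward:
1 = 33 − 8·4
1 = −8·169 + 41·33
1 = 41·3920 − 951·169
1 = −951·11929 + 2894·3920
1 = 2894·51636 − 12527·11929
1 = −12527·115201 + 27948·51636
1 = 27948·282038 − 68423·115201
So 1 = (27948)·282038 + (-68423)·115201.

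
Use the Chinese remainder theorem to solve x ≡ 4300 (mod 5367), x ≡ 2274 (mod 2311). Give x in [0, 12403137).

Write x = 4300 + 5367·k. Then 5367·k ≡ 2274 − 4300 ≡ 285 (mod 2311).
Need 5367⁻¹ mod 2311. Extended Euclid on (2311, 745):
2311 = 3·745 + 76
745 = 9·76 + 61
76 = 1·61 + 15
61 = 4·15 + 1
15 = 15·1 + 0
Back-substitute:
1 = 61 − 4·15
1 = −4·76 + 5·61
1 = 5·745 − 49·76
1 = −49·2311 + 152·745
5367⁻¹ ≡ 152 (mod 2311), so k ≡ 152·285 ≡ 1722 (mod 2311).
x = 4300 + 5367·1722 = 9246274.

9246274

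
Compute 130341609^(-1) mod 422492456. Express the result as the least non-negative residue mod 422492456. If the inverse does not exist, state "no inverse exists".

Run Euclid on (422492456, 130341609):
422492456 = 3·130341609 + 31467629
130341609 = 4·31467629 + 4471093
31467629 = 7·4471093 + 169978
4471093 = 26·169978 + 51665
169978 = 3·51665 + 14983
51665 = 3·14983 + 6716
14983 = 2·6716 + 1551
6716 = 4·1551 + 512
1551 = 3·512 + 15
512 = 34·15 + 2
15 = 7·2 + 1
2 = 2·1 + 0
Since gcd(130341609, 422492456) = 1, back-substitute to write 1 as a combination:
1 = 15 − 7·2
1 = −7·512 + 239·15
1 = 239·1551 − 724·512
1 = −724·6716 + 3135·1551
1 = 3135·14983 − 6994·6716
1 = −6994·51665 + 24117·14983
1 = 24117·169978 − 79345·51665
1 = −79345·4471093 + 2087087·169978
1 = 2087087·31467629 − 14688954·4471093
1 = −14688954·130341609 + 60842903·31467629
1 = 60842903·422492456 − 197217663·130341609
Thus 130341609·(-197217663) ≡ 1 (mod 422492456); reducing, -197217663 mod 422492456 = 225274793.

225274793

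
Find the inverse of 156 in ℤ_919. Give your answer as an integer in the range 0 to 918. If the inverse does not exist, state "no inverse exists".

595

Extended Euclidean algorithm:
919 = 5*156 + 139
156 = 1*139 + 17
139 = 8*17 + 3
17 = 5*3 + 2
3 = 1*2 + 1
2 = 2*1 + 0
gcd = 1, so the inverse exists. Back-substitute:
1 = 3 − 2
1 = −17 + 6·3
1 = 6·139 − 49·17
1 = −49·156 + 55·139
1 = 55·919 − 324·156
Thus 156·(-324) ≡ 1 (mod 919); reducing, -324 mod 919 = 595.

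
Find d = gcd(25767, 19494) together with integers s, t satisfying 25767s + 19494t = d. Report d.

9

Apply Euclid's algorithm to 25767 and 19494:
25767 = 1*19494 + 6273
19494 = 3*6273 + 675
6273 = 9*675 + 198
675 = 3*198 + 81
198 = 2*81 + 36
81 = 2*36 + 9
36 = 4*9 + 0
gcd(25767, 19494) = 9.
Back-substituting:
9 = 81 − 2·36
9 = −2·198 + 5·81
9 = 5·675 − 17·198
9 = −17·6273 + 158·675
9 = 158·19494 − 491·6273
9 = −491·25767 + 649·19494
So 9 = (-491)·25767 + (649)·19494.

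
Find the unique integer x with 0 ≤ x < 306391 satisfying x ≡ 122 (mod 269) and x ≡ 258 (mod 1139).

36706

Write x = 122 + 269·k. Then 269·k ≡ 258 − 122 ≡ 136 (mod 1139).
Need 269⁻¹ mod 1139. Extended Euclid on (1139, 269):
1139 = 4×269 + 63
269 = 4×63 + 17
63 = 3×17 + 12
17 = 1×12 + 5
12 = 2×5 + 2
5 = 2×2 + 1
2 = 2×1 + 0
Back-substitute:
1 = 5 − 2·2
1 = −2·12 + 5·5
1 = 5·17 − 7·12
1 = −7·63 + 26·17
1 = 26·269 − 111·63
1 = −111·1139 + 470·269
269⁻¹ ≡ 470 (mod 1139), so k ≡ 470·136 ≡ 136 (mod 1139).
x = 122 + 269·136 = 36706.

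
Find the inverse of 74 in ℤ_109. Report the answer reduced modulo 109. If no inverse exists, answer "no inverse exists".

Apply the Euclidean algorithm to 109 and 74:
109 = 1×74 + 35
74 = 2×35 + 4
35 = 8×4 + 3
4 = 1×3 + 1
3 = 3×1 + 0
gcd = 1, so the inverse exists. Back-substitute:
1 = 4 − 3
1 = −35 + 9·4
1 = 9·74 − 19·35
1 = −19·109 + 28·74
So 74·28 ≡ 1 (mod 109).

28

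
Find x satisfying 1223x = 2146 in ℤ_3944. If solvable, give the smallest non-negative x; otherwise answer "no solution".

First find gcd(1223, 3944):
3944 = 3×1223 + 275
1223 = 4×275 + 123
275 = 2×123 + 29
123 = 4×29 + 7
29 = 4×7 + 1
7 = 7×1 + 0
gcd = 1, so a unique solution mod 3944 exists.
Back-substitute for the Bézout coefficients:
1 = 29 − 4·7
1 = −4·123 + 17·29
1 = 17·275 − 38·123
1 = −38·1223 + 169·275
1 = 169·3944 − 545·1223
So 1223·(-545) ≡ 1 (mod 3944), giving 1223⁻¹ ≡ 3399.
x ≡ 1223⁻¹·2146 ≡ 3399·2146 ≡ 1798 (mod 3944).

1798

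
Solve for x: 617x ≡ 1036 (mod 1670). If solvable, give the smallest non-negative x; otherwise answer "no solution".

First find gcd(617, 1670):
1670 = 2*617 + 436
617 = 1*436 + 181
436 = 2*181 + 74
181 = 2*74 + 33
74 = 2*33 + 8
33 = 4*8 + 1
8 = 8*1 + 0
gcd = 1, so a unique solution mod 1670 exists.
Back-substitute for the Bézout coefficients:
1 = 33 − 4·8
1 = −4·74 + 9·33
1 = 9·181 − 22·74
1 = −22·436 + 53·181
1 = 53·617 − 75·436
1 = −75·1670 + 203·617
So 617·(203) ≡ 1 (mod 1670), giving 617⁻¹ ≡ 203.
x ≡ 617⁻¹·1036 ≡ 203·1036 ≡ 1558 (mod 1670).

1558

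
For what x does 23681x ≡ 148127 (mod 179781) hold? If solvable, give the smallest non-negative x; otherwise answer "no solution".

First find gcd(23681, 179781):
179781 = 7*23681 + 14014
23681 = 1*14014 + 9667
14014 = 1*9667 + 4347
9667 = 2*4347 + 973
4347 = 4*973 + 455
973 = 2*455 + 63
455 = 7*63 + 14
63 = 4*14 + 7
14 = 2*7 + 0
gcd = 7 and 7 | 148127, so solutions exist. Divide through by 7: 3383x ≡ 21161 (mod 25683).
Now find 3383⁻¹ mod 25683:
25683 = 7×3383 + 2002
3383 = 1×2002 + 1381
2002 = 1×1381 + 621
1381 = 2×621 + 139
621 = 4×139 + 65
139 = 2×65 + 9
65 = 7×9 + 2
9 = 4×2 + 1
2 = 2×1 + 0
Back-substitute:
1 = 9 − 4·2
1 = −4·65 + 29·9
1 = 29·139 − 62·65
1 = −62·621 + 277·139
1 = 277·1381 − 616·621
1 = −616·2002 + 893·1381
1 = 893·3383 − 1509·2002
1 = −1509·25683 + 11456·3383
So 3383⁻¹ ≡ 11456 (mod 25683).
Then x ≡ 11456·21161 ≡ 24262 (mod 25683); the smallest non-negative solution is x = 24262.

24262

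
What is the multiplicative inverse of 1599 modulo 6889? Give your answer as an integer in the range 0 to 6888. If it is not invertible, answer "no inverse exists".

4765

Extended Euclidean algorithm:
6889 = 4*1599 + 493
1599 = 3*493 + 120
493 = 4*120 + 13
120 = 9*13 + 3
13 = 4*3 + 1
3 = 3*1 + 0
Since gcd(1599, 6889) = 1, back-substitute to write 1 as a combination:
1 = 13 − 4·3
1 = −4·120 + 37·13
1 = 37·493 − 152·120
1 = −152·1599 + 493·493
1 = 493·6889 − 2124·1599
So 1599·(-2124) ≡ 1 (mod 6889), and -2124 ≡ 4765 (mod 6889).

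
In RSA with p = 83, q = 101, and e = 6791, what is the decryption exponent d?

1711

φ(n) = (p−1)(q−1) = 82·100 = 8200.
Need d with 6791·d ≡ 1 (mod 8200). Apply the extended Euclidean algorithm:
8200 = 1*6791 + 1409
6791 = 4*1409 + 1155
1409 = 1*1155 + 254
1155 = 4*254 + 139
254 = 1*139 + 115
139 = 1*115 + 24
115 = 4*24 + 19
24 = 1*19 + 5
19 = 3*5 + 4
5 = 1*4 + 1
4 = 4*1 + 0
Back-substitute:
1 = 5 − 4
1 = −19 + 4·5
1 = 4·24 − 5·19
1 = −5·115 + 24·24
1 = 24·139 − 29·115
1 = −29·254 + 53·139
1 = 53·1155 − 241·254
1 = −241·1409 + 294·1155
1 = 294·6791 − 1417·1409
1 = −1417·8200 + 1711·6791
So 6791·1711 ≡ 1 (mod 8200), hence d = 1711.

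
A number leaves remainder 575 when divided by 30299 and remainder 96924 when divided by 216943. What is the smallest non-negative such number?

4808421576

Write x = 575 + 30299·k. Then 30299·k ≡ 96924 − 575 ≡ 96349 (mod 216943).
Need 30299⁻¹ mod 216943. Extended Euclid on (216943, 30299):
216943 = 7*30299 + 4850
30299 = 6*4850 + 1199
4850 = 4*1199 + 54
1199 = 22*54 + 11
54 = 4*11 + 10
11 = 1*10 + 1
10 = 10*1 + 0
Back-substitute:
1 = 11 − 10
1 = −54 + 5·11
1 = 5·1199 − 111·54
1 = −111·4850 + 449·1199
1 = 449·30299 − 2805·4850
1 = −2805·216943 + 20084·30299
30299⁻¹ ≡ 20084 (mod 216943), so k ≡ 20084·96349 ≡ 158699 (mod 216943).
x = 575 + 30299·158699 = 4808421576.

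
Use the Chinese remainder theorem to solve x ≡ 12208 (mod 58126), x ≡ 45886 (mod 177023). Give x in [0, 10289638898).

Write x = 12208 + 58126·k. Then 58126·k ≡ 45886 − 12208 ≡ 33678 (mod 177023).
Need 58126⁻¹ mod 177023. Extended Euclid on (177023, 58126):
177023 = 3×58126 + 2645
58126 = 21×2645 + 2581
2645 = 1×2581 + 64
2581 = 40×64 + 21
64 = 3×21 + 1
21 = 21×1 + 0
Back-substitute:
1 = 64 − 3·21
1 = −3·2581 + 121·64
1 = 121·2645 − 124·2581
1 = −124·58126 + 2725·2645
1 = 2725·177023 − 8299·58126
58126⁻¹ ≡ 168724 (mod 177023), so k ≡ 168724·33678 ≡ 25595 (mod 177023).
x = 12208 + 58126·25595 = 1487747178.

1487747178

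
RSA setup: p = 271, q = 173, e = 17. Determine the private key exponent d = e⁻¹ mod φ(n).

35513

φ(n) = (p−1)(q−1) = 270·172 = 46440.
Need d with 17·d ≡ 1 (mod 46440). Apply the extended Euclidean algorithm:
46440 = 2731×17 + 13
17 = 1×13 + 4
13 = 3×4 + 1
4 = 4×1 + 0
Back-substitute:
1 = 13 − 3·4
1 = −3·17 + 4·13
1 = 4·46440 − 10927·17
So 17·(-10927) ≡ 1 (mod 46440), hence d ≡ -10927 ≡ 35513 (mod 46440).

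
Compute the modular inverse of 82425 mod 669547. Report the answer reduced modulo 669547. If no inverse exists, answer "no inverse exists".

Apply the Euclidean algorithm to 669547 and 82425:
669547 = 8*82425 + 10147
82425 = 8*10147 + 1249
10147 = 8*1249 + 155
1249 = 8*155 + 9
155 = 17*9 + 2
9 = 4*2 + 1
2 = 2*1 + 0
The gcd is 1. Working backward:
1 = 9 − 4·2
1 = −4·155 + 69·9
1 = 69·1249 − 556·155
1 = −556·10147 + 4517·1249
1 = 4517·82425 − 36692·10147
1 = −36692·669547 + 298053·82425
So 82425·298053 ≡ 1 (mod 669547).

298053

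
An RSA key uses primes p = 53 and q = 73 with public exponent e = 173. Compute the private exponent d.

2597

φ(n) = (p−1)(q−1) = 52·72 = 3744.
Need d with 173·d ≡ 1 (mod 3744). Apply the extended Euclidean algorithm:
3744 = 21·173 + 111
173 = 1·111 + 62
111 = 1·62 + 49
62 = 1·49 + 13
49 = 3·13 + 10
13 = 1·10 + 3
10 = 3·3 + 1
3 = 3·1 + 0
Back-substitute:
1 = 10 − 3·3
1 = −3·13 + 4·10
1 = 4·49 − 15·13
1 = −15·62 + 19·49
1 = 19·111 − 34·62
1 = −34·173 + 53·111
1 = 53·3744 − 1147·173
So 173·(-1147) ≡ 1 (mod 3744), hence d ≡ -1147 ≡ 2597 (mod 3744).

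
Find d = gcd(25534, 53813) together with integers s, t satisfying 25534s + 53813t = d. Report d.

Euclidean algorithm:
53813 = 2·25534 + 2745
25534 = 9·2745 + 829
2745 = 3·829 + 258
829 = 3·258 + 55
258 = 4·55 + 38
55 = 1·38 + 17
38 = 2·17 + 4
17 = 4·4 + 1
4 = 4·1 + 0
gcd(25534, 53813) = 1.
Back-substituting:
1 = 17 − 4·4
1 = −4·38 + 9·17
1 = 9·55 − 13·38
1 = −13·258 + 61·55
1 = 61·829 − 196·258
1 = −196·2745 + 649·829
1 = 649·25534 − 6037·2745
1 = −6037·53813 + 12723·25534
So 1 = (-6037)·53813 + (12723)·25534.

1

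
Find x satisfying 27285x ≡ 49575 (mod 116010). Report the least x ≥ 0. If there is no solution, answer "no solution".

First find gcd(27285, 116010):
116010 = 4·27285 + 6870
27285 = 3·6870 + 6675
6870 = 1·6675 + 195
6675 = 34·195 + 45
195 = 4·45 + 15
45 = 3·15 + 0
gcd = 15 and 15 | 49575, so solutions exist. Divide through by 15: 1819x ≡ 3305 (mod 7734).
Now find 1819⁻¹ mod 7734:
7734 = 4·1819 + 458
1819 = 3·458 + 445
458 = 1·445 + 13
445 = 34·13 + 3
13 = 4·3 + 1
3 = 3·1 + 0
Back-substitute:
1 = 13 − 4·3
1 = −4·445 + 137·13
1 = 137·458 − 141·445
1 = −141·1819 + 560·458
1 = 560·7734 − 2381·1819
So 1819·(-2381) ≡ 1 (mod 7734), i.e. 1819⁻¹ ≡ 5353.
Then x ≡ 5353·3305 ≡ 4007 (mod 7734); the smallest non-negative solution is x = 4007.

4007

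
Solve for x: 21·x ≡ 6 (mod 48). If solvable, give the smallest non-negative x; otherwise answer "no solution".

14

First find gcd(21, 48):
48 = 2×21 + 6
21 = 3×6 + 3
6 = 2×3 + 0
gcd = 3 and 3 | 6, so solutions exist. Divide through by 3: 7x ≡ 2 (mod 16).
Now find 7⁻¹ mod 16:
16 = 2×7 + 2
7 = 3×2 + 1
2 = 2×1 + 0
Back-substitute:
1 = 7 − 3·2
1 = −3·16 + 7·7
So 7⁻¹ ≡ 7 (mod 16).
Then x ≡ 7·2 ≡ 14 (mod 16); the smallest non-negative solution is x = 14.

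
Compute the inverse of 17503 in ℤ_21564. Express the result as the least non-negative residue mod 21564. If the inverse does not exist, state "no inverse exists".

9643

gcd(21564, 17503) by repeated division:
21564 = 1*17503 + 4061
17503 = 4*4061 + 1259
4061 = 3*1259 + 284
1259 = 4*284 + 123
284 = 2*123 + 38
123 = 3*38 + 9
38 = 4*9 + 2
9 = 4*2 + 1
2 = 2*1 + 0
The gcd is 1. Working backward:
1 = 9 − 4·2
1 = −4·38 + 17·9
1 = 17·123 − 55·38
1 = −55·284 + 127·123
1 = 127·1259 − 563·284
1 = −563·4061 + 1816·1259
1 = 1816·17503 − 7827·4061
1 = −7827·21564 + 9643·17503
So 17503·9643 ≡ 1 (mod 21564).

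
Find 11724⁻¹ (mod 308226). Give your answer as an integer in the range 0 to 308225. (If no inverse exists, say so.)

Euclidean algorithm on 308226, 11724:
308226 = 26*11724 + 3402
11724 = 3*3402 + 1518
3402 = 2*1518 + 366
1518 = 4*366 + 54
366 = 6*54 + 42
54 = 1*42 + 12
42 = 3*12 + 6
12 = 2*6 + 0
Since gcd = 6 > 1, 11724 is not a unit mod 308226.

no inverse exists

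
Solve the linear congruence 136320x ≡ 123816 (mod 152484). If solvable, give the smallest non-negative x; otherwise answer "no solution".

First find gcd(136320, 152484):
152484 = 1*136320 + 16164
136320 = 8*16164 + 7008
16164 = 2*7008 + 2148
7008 = 3*2148 + 564
2148 = 3*564 + 456
564 = 1*456 + 108
456 = 4*108 + 24
108 = 4*24 + 12
24 = 2*12 + 0
gcd = 12 and 12 | 123816, so solutions exist. Divide through by 12: 11360x ≡ 10318 (mod 12707).
Now find 11360⁻¹ mod 12707:
12707 = 1·11360 + 1347
11360 = 8·1347 + 584
1347 = 2·584 + 179
584 = 3·179 + 47
179 = 3·47 + 38
47 = 1·38 + 9
38 = 4·9 + 2
9 = 4·2 + 1
2 = 2·1 + 0
Back-substitute:
1 = 9 − 4·2
1 = −4·38 + 17·9
1 = 17·47 − 21·38
1 = −21·179 + 80·47
1 = 80·584 − 261·179
1 = −261·1347 + 602·584
1 = 602·11360 − 5077·1347
1 = −5077·12707 + 5679·11360
So 11360⁻¹ ≡ 5679 (mod 12707).
Then x ≡ 5679·10318 ≡ 3945 (mod 12707); the smallest non-negative solution is x = 3945.

3945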